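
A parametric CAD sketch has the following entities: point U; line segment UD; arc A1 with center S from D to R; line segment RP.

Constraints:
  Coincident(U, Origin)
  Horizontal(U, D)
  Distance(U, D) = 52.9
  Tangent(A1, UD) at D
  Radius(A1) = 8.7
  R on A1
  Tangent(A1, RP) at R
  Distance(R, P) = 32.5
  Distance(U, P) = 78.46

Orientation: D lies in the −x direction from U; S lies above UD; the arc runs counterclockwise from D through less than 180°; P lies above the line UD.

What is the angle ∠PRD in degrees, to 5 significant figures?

113.89°

U is at the origin; UD is horizontal with |UD| = 52.9 and D on the −x side, so D = (-52.900, 0.0000). A1 meets UD tangentially, so SD is at right angles to UD, so S = D + (0, 8.7) = (-52.900, 8.7000). Since SR ⟂ RP (tangency), |SP| = √(8.7² + 32.5²) = 33.644 regardless of where R sits on A1. So P lies on both circle(U, 78.46) and circle(S, 33.644); the above-UD intersection is P = (-68.301, 38.612). R is the foot of the tangent from P: R = (-46.458, 14.547).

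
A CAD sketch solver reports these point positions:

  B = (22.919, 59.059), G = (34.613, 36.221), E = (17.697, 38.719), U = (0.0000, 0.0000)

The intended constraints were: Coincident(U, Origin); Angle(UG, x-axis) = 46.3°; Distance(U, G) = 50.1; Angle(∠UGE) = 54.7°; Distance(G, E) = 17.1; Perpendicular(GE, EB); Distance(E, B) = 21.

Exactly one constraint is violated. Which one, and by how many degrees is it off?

Perpendicular(GE, EB) — off by 6.00°.

U = (0.00, 0.00) ✓; UG at 46.30° ✓; |UG| = 50.10 ✓; ∠UGE = 54.70° ✓; |GE| = 17.10 ✓; ∠(GE, EB) = 96.00° ✗; |EB| = 21.00 ✓.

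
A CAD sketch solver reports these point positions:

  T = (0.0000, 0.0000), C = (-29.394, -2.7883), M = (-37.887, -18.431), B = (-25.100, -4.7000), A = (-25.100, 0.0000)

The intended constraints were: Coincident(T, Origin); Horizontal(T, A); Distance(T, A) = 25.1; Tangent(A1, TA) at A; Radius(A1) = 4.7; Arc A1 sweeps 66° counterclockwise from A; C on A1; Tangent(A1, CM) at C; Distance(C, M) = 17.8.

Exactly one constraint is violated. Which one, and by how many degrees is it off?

Tangent(A1, CM) at C — off by 4.50°.

T = (0.00, 0.00) ✓; T.y = 0.00, A.y = 0.00 ✓; |TA| = 25.10 ✓; ∠(BA, AT) = 90.00° ✓; |BA| = 4.700 ✓; bearing(B→C) − bearing(B→A) = 66.00° ✓; |BC| = 4.700 ✓; ∠(BC, CM) = 94.50° ✗; |CM| = 17.80 ✓.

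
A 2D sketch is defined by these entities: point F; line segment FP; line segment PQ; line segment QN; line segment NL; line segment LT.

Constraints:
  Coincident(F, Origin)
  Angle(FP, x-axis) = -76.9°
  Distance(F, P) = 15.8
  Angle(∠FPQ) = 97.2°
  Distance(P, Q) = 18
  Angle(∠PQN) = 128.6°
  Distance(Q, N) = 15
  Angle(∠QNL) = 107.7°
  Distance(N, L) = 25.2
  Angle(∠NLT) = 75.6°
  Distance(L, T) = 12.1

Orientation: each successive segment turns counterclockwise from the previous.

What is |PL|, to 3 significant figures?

35.3

∠PQN = 128.6° gives QN at 57.3° from the x-axis; with |QN| = 15.0, N = (29.6, -0.916). ∠QNL = 107.7° gives NL at 130° from the x-axis; with |NL| = 25.2, L = (13.5, 18.5). Then |PL| = |L − P| = 35.3.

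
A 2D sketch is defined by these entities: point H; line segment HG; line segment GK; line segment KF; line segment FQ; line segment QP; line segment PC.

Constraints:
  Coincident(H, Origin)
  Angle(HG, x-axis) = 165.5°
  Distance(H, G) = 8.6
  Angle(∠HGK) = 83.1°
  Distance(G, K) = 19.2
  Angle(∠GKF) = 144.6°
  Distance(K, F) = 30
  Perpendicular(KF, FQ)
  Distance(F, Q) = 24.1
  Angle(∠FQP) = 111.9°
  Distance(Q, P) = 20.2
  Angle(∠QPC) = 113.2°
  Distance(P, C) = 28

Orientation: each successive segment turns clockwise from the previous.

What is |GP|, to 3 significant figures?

33.8

The perpendicularity gives FQ at right angles to KF, so FQ runs at -56.8°; with |FQ| = 24.1, Q = (37.0, 16.3). ∠FQP = 111.9° gives QP at -125° from the x-axis; with |QP| = 20.2, P = (25.4, -0.277). Then |GP| = |P − G| = 33.8.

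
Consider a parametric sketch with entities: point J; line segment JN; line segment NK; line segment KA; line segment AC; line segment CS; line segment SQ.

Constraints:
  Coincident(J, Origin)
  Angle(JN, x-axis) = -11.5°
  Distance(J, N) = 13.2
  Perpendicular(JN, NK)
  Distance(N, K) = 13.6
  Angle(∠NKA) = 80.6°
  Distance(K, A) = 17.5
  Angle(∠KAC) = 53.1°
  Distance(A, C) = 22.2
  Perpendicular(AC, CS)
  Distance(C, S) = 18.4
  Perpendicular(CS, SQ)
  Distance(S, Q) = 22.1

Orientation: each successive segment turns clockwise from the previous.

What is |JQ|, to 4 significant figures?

25.51

AC ⟂ CS, so CS runs at -57.80°; with |CS| = 18.4, S = (22.47, -13.46). CS is perpendicular to SQ, so SQ runs at -147.8°; with |SQ| = 22.1, Q = (3.765, -25.23). Then |JQ| = |Q − J| = 25.51.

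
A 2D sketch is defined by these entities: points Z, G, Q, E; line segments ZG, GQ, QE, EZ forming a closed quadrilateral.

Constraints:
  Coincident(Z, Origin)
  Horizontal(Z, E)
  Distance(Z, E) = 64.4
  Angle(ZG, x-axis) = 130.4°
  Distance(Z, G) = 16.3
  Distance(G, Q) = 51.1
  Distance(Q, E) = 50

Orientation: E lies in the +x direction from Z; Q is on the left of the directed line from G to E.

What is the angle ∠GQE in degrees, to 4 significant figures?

97.45°

Checks: |GQ| = 51.10 ✓; |QE| = 50.00 ✓.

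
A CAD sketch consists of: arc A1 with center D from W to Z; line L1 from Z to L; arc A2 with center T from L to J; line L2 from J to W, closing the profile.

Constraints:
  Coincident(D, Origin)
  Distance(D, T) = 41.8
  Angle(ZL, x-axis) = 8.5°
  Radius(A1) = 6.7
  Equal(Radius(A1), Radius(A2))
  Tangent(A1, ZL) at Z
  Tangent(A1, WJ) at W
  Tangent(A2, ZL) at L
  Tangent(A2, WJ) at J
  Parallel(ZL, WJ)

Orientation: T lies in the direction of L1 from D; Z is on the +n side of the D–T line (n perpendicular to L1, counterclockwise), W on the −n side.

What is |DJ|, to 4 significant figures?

42.33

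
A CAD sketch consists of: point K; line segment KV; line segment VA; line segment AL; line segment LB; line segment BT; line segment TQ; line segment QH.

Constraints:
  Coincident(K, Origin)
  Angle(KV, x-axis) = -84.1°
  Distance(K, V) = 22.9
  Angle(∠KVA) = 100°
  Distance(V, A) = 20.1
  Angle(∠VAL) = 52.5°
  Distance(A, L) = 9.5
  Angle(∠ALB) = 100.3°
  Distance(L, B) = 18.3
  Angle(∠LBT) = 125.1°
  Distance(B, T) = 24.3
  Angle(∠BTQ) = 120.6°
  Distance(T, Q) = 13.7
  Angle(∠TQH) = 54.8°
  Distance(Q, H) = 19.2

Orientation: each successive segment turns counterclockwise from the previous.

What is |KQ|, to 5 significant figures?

56.762

K is at the origin; KV runs at -84.1° with length 22.9, so V = (2.3539, -22.779). ∠KVA = 100.0° gives VA at -4.1000° from the x-axis; with |VA| = 20.1, A = (22.403, -24.216). ∠VAL = 52.5° gives AL at 123.40° from the x-axis; with |AL| = 9.5, L = (17.173, -16.285). ∠ALB = 100.3° gives LB at -156.90° from the x-axis; with |LB| = 18.3, B = (0.34021, -23.465). ∠LBT = 125.1° gives BT at -102.00° from the x-axis; with |BT| = 24.3, T = (-4.7120, -47.233). ∠BTQ = 120.6° gives TQ at -42.600° from the x-axis; with |TQ| = 13.7, Q = (5.3725, -56.507). Then |KQ| = |Q − K| = 56.762.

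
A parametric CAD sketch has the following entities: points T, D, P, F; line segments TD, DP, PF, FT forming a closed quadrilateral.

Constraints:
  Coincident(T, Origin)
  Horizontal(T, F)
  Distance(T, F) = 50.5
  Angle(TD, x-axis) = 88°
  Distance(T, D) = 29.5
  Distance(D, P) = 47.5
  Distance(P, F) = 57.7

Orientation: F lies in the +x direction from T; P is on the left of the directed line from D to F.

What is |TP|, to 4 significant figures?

69.38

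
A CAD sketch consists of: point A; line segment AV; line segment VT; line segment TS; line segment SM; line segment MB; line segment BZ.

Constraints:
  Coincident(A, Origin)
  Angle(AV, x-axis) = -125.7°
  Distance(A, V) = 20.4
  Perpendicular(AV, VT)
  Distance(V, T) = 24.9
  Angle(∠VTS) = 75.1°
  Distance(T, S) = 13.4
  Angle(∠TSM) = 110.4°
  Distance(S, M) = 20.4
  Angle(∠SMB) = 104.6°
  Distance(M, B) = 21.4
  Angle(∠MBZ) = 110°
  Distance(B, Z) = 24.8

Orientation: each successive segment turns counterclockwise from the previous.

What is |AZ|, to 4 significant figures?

43.48

A is at the origin; AV runs at -125.7° with length 20.4, so V = (-11.90, -16.57). AV ⟂ VT, so VT runs at -35.70°; with |VT| = 24.9, T = (8.317, -31.10). ∠VTS = 75.1° gives TS at 69.20° from the x-axis; with |TS| = 13.4, S = (13.08, -18.57). ∠TSM = 110.4° gives SM at 138.8° from the x-axis; with |SM| = 20.4, M = (-2.274, -5.133). ∠SMB = 104.6° gives MB at -145.8° from the x-axis; with |MB| = 21.4, B = (-19.97, -17.16). ∠MBZ = 110.0° gives BZ at -75.80° from the x-axis; with |BZ| = 24.8, Z = (-13.89, -41.20). Then |AZ| = |Z − A| = 43.48.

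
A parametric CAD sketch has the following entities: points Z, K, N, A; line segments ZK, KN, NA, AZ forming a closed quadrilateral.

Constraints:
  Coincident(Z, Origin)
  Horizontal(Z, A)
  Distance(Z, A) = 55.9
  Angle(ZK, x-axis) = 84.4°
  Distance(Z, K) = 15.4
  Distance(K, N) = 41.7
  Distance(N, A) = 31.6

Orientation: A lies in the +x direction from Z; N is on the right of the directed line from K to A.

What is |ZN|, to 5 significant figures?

33.033

Checks: |KN| = 41.70 ✓; |NA| = 31.60 ✓.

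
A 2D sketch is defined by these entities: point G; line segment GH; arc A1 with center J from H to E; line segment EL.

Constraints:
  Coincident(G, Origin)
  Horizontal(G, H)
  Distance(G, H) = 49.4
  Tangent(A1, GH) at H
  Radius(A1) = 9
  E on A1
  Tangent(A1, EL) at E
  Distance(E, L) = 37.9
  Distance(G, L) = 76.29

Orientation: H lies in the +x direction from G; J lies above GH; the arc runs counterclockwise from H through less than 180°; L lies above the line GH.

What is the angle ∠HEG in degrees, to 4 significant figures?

35.05°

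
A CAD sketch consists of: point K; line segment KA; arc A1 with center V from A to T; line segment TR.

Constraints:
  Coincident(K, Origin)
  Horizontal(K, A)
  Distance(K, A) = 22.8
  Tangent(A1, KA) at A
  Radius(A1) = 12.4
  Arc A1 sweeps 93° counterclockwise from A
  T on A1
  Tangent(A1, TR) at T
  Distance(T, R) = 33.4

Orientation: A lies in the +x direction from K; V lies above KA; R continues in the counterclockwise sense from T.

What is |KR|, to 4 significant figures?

57.19

On A1, A sits at bearing -90° from V; a 93° counterclockwise sweep puts T at bearing 3°, so T = V + 12.4·(cos 3°, sin 3°) = (35.18, 13.05). The tangent condition forces VT to be normal to TR, so TR runs along (−sin 3°, cos 3°); with |TR| = 33.4, R = (33.43, 46.40). Then |KR| = |R − K| = 57.19.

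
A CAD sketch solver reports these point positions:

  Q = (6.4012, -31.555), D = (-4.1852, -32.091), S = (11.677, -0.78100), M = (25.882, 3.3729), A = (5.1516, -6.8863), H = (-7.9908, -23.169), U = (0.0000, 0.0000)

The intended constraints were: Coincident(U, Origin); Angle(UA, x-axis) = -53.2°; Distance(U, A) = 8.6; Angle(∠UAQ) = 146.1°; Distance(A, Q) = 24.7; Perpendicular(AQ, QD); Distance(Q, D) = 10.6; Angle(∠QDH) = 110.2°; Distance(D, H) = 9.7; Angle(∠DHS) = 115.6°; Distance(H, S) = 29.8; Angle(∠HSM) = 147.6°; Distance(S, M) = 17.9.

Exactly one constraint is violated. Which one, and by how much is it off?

Distance(S, M) = 17.9 — off by 3.10.

U = (0.00, 0.00) ✓; UA at -53.20° ✓; |UA| = 8.600 ✓; ∠UAQ = 146.1° ✓; |AQ| = 24.70 ✓; ∠(AQ, QD) = 90.00° ✓; |QD| = 10.60 ✓; ∠QDH = 110.2° ✓; |DH| = 9.700 ✓; ∠DHS = 115.6° ✓; |HS| = 29.80 ✓; ∠HSM = 147.6° ✓; |SM| = 14.80 ✗.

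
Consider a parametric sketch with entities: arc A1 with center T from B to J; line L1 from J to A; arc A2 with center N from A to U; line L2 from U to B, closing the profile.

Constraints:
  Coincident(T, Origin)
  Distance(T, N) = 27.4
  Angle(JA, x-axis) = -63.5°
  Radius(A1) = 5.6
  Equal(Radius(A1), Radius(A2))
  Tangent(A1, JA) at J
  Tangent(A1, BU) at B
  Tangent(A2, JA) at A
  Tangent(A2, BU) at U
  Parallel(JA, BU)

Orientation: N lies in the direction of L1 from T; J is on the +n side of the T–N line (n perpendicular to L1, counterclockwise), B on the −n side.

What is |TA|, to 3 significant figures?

28.0

The slot axis is L1's direction at -63.5°, so u = (cos -63.5°, sin -63.5°) = (0.446, -0.895) and n = (−sin -63.5°, cos -63.5°) = (0.895, 0.446). T is at the origin and N lies 27.4 along u from T, so N = 27.4·u = (12.2, -24.5). Tangency of A1 to both parallel lines with radius 5.6 puts J and B at T ± 5.6·n: J = (5.01, 2.50), B = (-5.01, -2.50). Equal radii place A and U the same way about N: A = N + 5.6·n = (17.2, -22.0), U = N − 5.6·n = (7.21, -27.0). Then |TA| = |A − T| = 28.0.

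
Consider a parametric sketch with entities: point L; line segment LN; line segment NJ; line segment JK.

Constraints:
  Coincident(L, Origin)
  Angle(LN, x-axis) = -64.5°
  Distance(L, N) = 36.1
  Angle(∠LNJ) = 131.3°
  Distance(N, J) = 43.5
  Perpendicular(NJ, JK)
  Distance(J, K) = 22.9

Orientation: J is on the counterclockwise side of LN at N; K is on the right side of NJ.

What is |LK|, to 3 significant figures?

83.9

∠LNJ = 131.3°, so NJ runs at -64.5° + (180° − 131.3°) = -15.8° from the x-axis; with |NJ| = 43.5, J = N + 43.5·(cos -15.8°, sin -15.8°) = (57.4, -44.4). The perpendicularity gives JK at right angles to NJ; with |JK| = 22.9 on the right of NJ, K = J + 22.9·(-0.272, -0.962) = (51.2, -66.5). Then |LK| = |K − L| = 83.9.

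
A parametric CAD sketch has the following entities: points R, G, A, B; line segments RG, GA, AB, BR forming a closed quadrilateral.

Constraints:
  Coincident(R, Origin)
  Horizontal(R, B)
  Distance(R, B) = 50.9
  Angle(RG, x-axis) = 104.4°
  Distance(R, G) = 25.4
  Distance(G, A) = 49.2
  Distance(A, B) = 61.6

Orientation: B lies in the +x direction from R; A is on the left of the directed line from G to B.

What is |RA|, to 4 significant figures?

65.17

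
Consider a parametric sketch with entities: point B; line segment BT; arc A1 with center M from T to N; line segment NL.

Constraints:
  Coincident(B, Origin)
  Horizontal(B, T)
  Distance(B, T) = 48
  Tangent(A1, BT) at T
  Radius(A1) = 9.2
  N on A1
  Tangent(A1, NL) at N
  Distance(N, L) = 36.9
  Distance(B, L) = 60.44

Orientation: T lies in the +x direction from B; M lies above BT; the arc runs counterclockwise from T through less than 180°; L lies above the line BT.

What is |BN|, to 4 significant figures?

57.74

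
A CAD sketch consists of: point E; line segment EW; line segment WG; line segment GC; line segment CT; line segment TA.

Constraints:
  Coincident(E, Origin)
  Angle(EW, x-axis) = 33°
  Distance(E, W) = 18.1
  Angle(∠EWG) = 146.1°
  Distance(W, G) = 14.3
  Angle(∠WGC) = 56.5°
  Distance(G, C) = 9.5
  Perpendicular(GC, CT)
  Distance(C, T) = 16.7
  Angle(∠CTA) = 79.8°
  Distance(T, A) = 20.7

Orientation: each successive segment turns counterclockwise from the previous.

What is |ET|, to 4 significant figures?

15.26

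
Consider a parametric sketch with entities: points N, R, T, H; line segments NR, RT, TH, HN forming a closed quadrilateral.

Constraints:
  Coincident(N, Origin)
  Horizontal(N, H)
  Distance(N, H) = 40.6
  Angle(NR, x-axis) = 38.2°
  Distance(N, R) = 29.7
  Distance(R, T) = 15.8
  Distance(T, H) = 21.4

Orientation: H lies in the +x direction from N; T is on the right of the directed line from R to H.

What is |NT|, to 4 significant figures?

19.66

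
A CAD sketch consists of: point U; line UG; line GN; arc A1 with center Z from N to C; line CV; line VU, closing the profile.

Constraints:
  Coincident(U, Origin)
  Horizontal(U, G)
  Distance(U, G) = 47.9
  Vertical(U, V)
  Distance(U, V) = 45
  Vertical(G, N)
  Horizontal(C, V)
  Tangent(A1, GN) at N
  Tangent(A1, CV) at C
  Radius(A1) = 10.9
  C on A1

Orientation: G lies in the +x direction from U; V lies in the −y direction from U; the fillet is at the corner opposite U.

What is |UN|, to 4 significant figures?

58.80

U is at the origin; U and G share the same y with |UG| = 47.9 and G on the +x side, so G = (47.90, 0.000). UV is vertical with |UV| = 45.0 and V on the −y side, so V = (0.000, -45.00). The virtual corner opposite U is at (47.90, -45.00). Since A1 is tangent to GN there, ZN ⟂ GN and tangency of A1 to CV means the radius ZC is perpendicular to CV, with radius 10.9, so the center Z sits 10.9 in from both sides at Z = (37.00, -34.10). That places the tangent points at N = (47.90, -34.10) on GN and C = (37.00, -45.00) on CV. Then |UN| = |N − U| = 58.80.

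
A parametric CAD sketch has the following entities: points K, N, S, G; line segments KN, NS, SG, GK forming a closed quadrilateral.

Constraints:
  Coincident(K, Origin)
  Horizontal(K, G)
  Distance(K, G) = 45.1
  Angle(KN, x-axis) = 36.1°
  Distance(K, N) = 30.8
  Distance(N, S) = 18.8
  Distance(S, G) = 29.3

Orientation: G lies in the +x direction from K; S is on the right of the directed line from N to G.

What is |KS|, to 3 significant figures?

15.9

Checks: |NS| = 18.80 ✓; |SG| = 29.30 ✓.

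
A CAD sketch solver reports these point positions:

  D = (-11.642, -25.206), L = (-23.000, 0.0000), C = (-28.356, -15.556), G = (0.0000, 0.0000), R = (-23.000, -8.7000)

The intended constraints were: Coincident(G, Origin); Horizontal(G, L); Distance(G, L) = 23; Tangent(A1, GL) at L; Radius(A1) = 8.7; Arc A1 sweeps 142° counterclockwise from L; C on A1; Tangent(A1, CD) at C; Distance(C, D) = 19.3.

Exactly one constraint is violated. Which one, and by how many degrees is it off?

Tangent(A1, CD) at C — off by 8.00°.

G = (0.00, 0.00) ✓; G.y = 0.00, L.y = 0.00 ✓; |GL| = 23.00 ✓; ∠(RL, LG) = 90.00° ✓; |RL| = 8.700 ✓; bearing(R→C) − bearing(R→L) = 142.0° ✓; |RC| = 8.700 ✓; ∠(RC, CD) = 82.00° ✗; |CD| = 19.30 ✓.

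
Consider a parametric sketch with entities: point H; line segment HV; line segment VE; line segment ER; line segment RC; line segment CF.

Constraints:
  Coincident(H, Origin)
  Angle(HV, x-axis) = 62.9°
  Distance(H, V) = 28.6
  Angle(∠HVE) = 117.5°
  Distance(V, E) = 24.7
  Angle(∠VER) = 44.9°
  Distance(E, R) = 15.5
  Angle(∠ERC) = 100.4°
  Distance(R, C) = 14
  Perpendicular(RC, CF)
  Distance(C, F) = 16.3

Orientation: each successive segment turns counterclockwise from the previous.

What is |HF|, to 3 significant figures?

43.5

H is at the origin; HV runs at 62.9° with length 28.6, so V = (13.0, 25.5). ∠HVE = 117.5° gives VE at 125° from the x-axis; with |VE| = 24.7, E = (-1.28, 45.6). ∠VER = 44.9° gives ER at -99.5° from the x-axis; with |ER| = 15.5, R = (-3.84, 30.3). ∠ERC = 100.4° gives RC at -19.9° from the x-axis; with |RC| = 14.0, C = (9.33, 25.5). RC is perpendicular to CF, so CF runs at 70.1°; with |CF| = 16.3, F = (14.9, 40.9). Then |HF| = |F − H| = 43.5.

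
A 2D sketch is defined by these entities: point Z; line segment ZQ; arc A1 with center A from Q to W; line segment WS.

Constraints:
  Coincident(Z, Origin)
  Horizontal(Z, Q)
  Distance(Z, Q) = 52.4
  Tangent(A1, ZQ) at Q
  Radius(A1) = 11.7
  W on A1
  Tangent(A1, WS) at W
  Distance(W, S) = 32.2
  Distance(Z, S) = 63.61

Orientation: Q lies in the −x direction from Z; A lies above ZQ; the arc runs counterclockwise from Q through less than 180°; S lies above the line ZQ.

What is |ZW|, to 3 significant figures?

42.9

Checks: |AW| = 11.70 ✓; ∠(AW, WS) = 90.00° ✓; |WS| = 32.20 ✓; |ZS| = 63.61 ✓.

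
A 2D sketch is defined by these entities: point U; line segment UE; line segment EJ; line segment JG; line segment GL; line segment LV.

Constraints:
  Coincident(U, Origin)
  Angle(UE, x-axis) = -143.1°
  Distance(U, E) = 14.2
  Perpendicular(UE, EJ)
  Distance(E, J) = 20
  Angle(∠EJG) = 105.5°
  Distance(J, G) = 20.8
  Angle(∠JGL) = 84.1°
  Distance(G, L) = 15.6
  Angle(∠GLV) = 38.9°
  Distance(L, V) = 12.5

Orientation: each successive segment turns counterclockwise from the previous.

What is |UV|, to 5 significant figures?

18.483

U is at the origin; UE runs at -143.1° with length 14.2, so E = (-11.356, -8.5260). UE is perpendicular to EJ, so EJ runs at -53.100°; with |EJ| = 20.0, J = (0.65288, -24.520). ∠EJG = 105.5° gives JG at 21.400° from the x-axis; with |JG| = 20.8, G = (20.019, -16.930). ∠JGL = 84.1° gives GL at 117.30° from the x-axis; with |GL| = 15.6, L = (12.864, -3.0678). ∠GLV = 38.9° gives LV at -101.60° from the x-axis; with |LV| = 12.5, V = (10.350, -15.312). Then |UV| = |V − U| = 18.483.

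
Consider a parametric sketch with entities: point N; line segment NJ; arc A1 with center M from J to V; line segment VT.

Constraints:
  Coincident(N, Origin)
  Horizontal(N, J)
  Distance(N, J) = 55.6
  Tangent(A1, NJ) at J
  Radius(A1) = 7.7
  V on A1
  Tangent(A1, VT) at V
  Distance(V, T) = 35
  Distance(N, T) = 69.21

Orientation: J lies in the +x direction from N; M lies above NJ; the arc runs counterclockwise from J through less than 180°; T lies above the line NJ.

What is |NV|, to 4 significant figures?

63.78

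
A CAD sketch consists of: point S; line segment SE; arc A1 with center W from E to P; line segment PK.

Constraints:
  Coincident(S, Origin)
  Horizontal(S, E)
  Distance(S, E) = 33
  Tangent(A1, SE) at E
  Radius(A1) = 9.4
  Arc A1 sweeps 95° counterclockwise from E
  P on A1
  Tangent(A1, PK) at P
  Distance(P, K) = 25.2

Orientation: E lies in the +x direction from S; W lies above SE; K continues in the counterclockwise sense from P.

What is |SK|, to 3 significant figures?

53.5

On A1, E sits at bearing -90° from W; a 95° counterclockwise sweep puts P at bearing 5°, so P = W + 9.4·(cos 5°, sin 5°) = (42.4, 10.2). A1 meets PK tangentially, so WP is at right angles to PK, so PK runs along (−sin 5°, cos 5°); with |PK| = 25.2, K = (40.2, 35.3). Then |SK| = |K − S| = 53.5.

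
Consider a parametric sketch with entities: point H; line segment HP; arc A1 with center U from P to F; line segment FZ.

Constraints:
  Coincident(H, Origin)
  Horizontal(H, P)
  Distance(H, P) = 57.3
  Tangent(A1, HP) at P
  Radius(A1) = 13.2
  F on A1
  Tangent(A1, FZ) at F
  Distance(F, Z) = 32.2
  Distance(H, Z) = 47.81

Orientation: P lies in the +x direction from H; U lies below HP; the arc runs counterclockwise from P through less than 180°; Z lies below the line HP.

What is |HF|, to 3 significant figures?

46.1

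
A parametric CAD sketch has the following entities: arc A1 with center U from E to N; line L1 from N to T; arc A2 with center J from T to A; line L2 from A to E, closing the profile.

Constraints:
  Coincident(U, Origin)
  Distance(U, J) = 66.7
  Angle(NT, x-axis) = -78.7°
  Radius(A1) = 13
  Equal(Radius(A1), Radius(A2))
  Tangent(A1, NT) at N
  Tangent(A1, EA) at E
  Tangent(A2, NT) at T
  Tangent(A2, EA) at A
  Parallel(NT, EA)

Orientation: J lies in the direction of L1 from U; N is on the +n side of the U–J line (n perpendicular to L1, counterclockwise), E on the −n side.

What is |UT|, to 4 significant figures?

67.96

Tangency of A1 to both parallel lines with radius 13.0 puts N and E at U ± 13.0·n: N = (12.75, 2.547), E = (-12.75, -2.547). Equal radii place T and A the same way about J: T = J + 13.0·n = (25.82, -62.86), A = J − 13.0·n = (0.3216, -67.95). Then |UT| = |T − U| = 67.96.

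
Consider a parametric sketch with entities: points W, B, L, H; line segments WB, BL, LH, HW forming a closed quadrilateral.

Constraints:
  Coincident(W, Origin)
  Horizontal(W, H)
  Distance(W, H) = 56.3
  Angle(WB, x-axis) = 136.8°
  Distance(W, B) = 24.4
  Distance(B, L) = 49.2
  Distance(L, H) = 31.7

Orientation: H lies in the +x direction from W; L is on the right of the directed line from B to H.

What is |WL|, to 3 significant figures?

26.3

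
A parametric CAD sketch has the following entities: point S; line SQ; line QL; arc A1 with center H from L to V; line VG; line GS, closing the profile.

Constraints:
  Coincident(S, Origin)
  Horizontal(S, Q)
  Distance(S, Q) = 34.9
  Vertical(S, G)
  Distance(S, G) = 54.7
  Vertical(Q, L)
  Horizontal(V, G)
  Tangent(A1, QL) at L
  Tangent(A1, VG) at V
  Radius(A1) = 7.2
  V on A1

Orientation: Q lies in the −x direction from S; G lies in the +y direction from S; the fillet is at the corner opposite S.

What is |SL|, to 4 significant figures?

58.94

The virtual corner opposite S is at (-34.90, 54.70). A1 meets QL tangentially, so HL is at right angles to QL and tangency of A1 to VG means the radius HV is perpendicular to VG, with radius 7.2, so the center H sits 7.2 in from both sides at H = (-27.70, 47.50). That places the tangent points at L = (-34.90, 47.50) on QL and V = (-27.70, 54.70) on VG. Then |SL| = |L − S| = 58.94.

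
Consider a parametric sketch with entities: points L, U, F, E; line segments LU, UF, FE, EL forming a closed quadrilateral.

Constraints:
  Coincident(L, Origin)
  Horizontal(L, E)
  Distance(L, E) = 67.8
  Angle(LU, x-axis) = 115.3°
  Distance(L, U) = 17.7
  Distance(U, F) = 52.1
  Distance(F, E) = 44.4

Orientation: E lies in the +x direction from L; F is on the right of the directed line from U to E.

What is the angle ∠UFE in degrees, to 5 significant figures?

105.68°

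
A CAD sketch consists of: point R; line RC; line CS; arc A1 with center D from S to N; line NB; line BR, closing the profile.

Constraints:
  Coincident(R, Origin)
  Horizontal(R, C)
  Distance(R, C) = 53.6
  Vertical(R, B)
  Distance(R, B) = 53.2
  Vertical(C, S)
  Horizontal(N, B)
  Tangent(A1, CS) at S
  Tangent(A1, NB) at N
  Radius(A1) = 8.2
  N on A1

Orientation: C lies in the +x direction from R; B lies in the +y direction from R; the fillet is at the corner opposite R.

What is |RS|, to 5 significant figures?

69.985

The virtual corner opposite R is at (53.600, 53.200). Since A1 is tangent to CS there, DS ⟂ CS and A1 meets NB tangentially, so DN is at right angles to NB, with radius 8.2, so the center D sits 8.2 in from both sides at D = (45.400, 45.000). That places the tangent points at S = (53.600, 45.000) on CS and N = (45.400, 53.200) on NB. Then |RS| = |S − R| = 69.985.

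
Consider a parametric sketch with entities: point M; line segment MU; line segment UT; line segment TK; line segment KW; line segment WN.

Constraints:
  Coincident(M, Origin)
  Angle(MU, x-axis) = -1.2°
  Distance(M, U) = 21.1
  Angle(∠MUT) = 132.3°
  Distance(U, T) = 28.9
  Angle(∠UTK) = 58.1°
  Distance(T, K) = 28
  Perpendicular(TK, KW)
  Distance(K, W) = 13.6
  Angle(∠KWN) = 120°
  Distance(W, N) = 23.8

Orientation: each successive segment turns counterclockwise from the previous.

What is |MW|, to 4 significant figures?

16.79

M is at the origin; MU runs at -1.2° with length 21.1, so U = (21.10, -0.4419). ∠MUT = 132.3° gives UT at 46.50° from the x-axis; with |UT| = 28.9, T = (40.99, 20.52). ∠UTK = 58.1° gives TK at 168.4° from the x-axis; with |TK| = 28.0, K = (13.56, 26.15). TK is perpendicular to KW, so KW runs at -101.6°; with |KW| = 13.6, W = (10.83, 12.83). Then |MW| = |W − M| = 16.79.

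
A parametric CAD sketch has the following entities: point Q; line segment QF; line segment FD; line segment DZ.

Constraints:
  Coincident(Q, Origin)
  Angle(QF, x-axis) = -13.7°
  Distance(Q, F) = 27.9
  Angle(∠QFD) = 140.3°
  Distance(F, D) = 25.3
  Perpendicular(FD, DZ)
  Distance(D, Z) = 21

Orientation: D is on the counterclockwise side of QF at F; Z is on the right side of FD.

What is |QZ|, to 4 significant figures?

60.78

Q is at the origin; QF runs at -13.7° with length 27.9, so F = 27.9·(cos -13.7°, sin -13.7°) = (27.11, -6.608). ∠QFD = 140.3°, so FD runs at -13.7° + (180° − 140.3°) = 26.00° from the x-axis; with |FD| = 25.3, D = F + 25.3·(cos 26.00°, sin 26.00°) = (49.85, 4.483). FD ⟂ DZ; with |DZ| = 21.0 on the right of FD, Z = D + 21.0·(0.4384, -0.8988) = (59.05, -14.39). Then |QZ| = |Z − Q| = 60.78.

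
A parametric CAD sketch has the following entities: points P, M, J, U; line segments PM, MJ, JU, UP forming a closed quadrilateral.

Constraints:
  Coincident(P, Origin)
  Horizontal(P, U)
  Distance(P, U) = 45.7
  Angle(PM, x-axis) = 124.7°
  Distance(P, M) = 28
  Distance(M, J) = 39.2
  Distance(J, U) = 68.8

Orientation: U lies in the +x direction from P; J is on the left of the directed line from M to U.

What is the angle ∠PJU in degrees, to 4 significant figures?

41.38°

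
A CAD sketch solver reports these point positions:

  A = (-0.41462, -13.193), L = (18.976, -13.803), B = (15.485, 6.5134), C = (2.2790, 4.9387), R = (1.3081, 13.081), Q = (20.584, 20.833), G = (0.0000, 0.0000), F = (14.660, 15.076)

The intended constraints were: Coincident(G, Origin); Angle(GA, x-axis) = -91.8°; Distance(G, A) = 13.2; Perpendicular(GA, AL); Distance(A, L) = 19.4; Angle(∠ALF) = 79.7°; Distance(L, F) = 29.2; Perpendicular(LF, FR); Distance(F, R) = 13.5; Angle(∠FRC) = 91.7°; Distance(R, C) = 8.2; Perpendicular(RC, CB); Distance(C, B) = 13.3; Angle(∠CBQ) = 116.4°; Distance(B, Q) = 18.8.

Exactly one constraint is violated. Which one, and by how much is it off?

Distance(B, Q) = 18.8 — off by 3.60.

G = (0.00, 0.00) ✓; GA at -91.80° ✓; |GA| = 13.20 ✓; ∠(GA, AL) = 90.00° ✓; |AL| = 19.40 ✓; ∠ALF = 79.70° ✓; |LF| = 29.20 ✓; ∠(LF, FR) = 90.00° ✓; |FR| = 13.50 ✓; ∠FRC = 91.70° ✓; |RC| = 8.200 ✓; ∠(RC, CB) = 90.00° ✓; |CB| = 13.30 ✓; ∠CBQ = 116.4° ✓; |BQ| = 15.20 ✗.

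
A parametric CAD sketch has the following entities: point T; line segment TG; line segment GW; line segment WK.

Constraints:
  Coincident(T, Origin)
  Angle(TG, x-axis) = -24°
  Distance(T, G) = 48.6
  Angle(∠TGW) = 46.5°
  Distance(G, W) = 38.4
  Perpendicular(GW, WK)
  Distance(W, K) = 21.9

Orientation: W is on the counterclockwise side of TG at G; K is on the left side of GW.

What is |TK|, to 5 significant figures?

14.240

T is at the origin; TG runs at -24.0° with length 48.6, so G = 48.6·(cos -24.0°, sin -24.0°) = (44.398, -19.767). ∠TGW = 46.5°, so GW runs at -24.0° + (180° − 46.5°) = 109.50° from the x-axis; with |GW| = 38.4, W = G + 38.4·(cos 109.50°, sin 109.50°) = (31.580, 16.430). GW is perpendicular to WK; with |WK| = 21.9 on the left of GW, K = W + 21.9·(-0.94264, -0.33381) = (10.936, 9.1197). Then |TK| = |K − T| = 14.240.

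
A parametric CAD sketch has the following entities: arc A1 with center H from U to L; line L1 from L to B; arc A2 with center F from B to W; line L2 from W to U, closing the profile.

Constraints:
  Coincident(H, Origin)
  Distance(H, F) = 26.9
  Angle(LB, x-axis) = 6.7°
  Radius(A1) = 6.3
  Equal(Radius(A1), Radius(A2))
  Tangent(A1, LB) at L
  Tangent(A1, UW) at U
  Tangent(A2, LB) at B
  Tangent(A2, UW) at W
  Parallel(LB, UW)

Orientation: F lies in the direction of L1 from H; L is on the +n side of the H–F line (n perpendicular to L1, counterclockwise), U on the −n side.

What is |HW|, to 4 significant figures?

27.63

Tangency of A1 to both parallel lines with radius 6.3 puts L and U at H ± 6.3·n: L = (-0.7350, 6.257), U = (0.7350, -6.257). Equal radii place B and W the same way about F: B = F + 6.3·n = (25.98, 9.395), W = F − 6.3·n = (27.45, -3.119). Then |HW| = |W − H| = 27.63.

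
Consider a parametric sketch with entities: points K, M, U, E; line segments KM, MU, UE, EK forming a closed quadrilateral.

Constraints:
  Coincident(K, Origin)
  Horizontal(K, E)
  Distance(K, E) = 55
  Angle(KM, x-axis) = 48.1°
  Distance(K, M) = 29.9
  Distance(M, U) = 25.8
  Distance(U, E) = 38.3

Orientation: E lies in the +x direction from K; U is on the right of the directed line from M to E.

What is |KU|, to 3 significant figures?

17.2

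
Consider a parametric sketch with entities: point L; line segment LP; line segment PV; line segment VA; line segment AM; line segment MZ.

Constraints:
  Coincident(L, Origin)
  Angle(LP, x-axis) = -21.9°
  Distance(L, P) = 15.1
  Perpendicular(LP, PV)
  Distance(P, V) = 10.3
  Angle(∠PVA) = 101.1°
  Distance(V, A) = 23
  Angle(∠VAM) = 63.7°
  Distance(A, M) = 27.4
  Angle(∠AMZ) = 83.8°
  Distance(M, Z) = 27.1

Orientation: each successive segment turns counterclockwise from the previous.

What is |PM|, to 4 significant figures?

19.34

L is at the origin; LP runs at -21.9° with length 15.1, so P = (14.01, -5.632). The perpendicularity gives PV at right angles to LP, so PV runs at 68.10°; with |PV| = 10.3, V = (17.85, 3.925). ∠PVA = 101.1° gives VA at 147.0° from the x-axis; with |VA| = 23.0, A = (-1.437, 16.45). ∠VAM = 63.7° gives AM at -96.70° from the x-axis; with |AM| = 27.4, M = (-4.634, -10.76). Then |PM| = |M − P| = 19.34.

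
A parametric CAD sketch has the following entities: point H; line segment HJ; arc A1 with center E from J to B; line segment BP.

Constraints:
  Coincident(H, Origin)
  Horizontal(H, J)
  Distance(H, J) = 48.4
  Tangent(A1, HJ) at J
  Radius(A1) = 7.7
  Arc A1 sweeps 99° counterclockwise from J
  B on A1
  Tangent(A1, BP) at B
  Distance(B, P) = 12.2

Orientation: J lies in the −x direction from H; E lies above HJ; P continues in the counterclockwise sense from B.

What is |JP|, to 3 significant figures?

21.7

H is at the origin; HJ is horizontal with |HJ| = 48.4 and J on the −x side, so J = (-48.4, 0.00). A1 meets HJ tangentially, so EJ is at right angles to HJ, so E = J + (0, 7.7) = (-48.4, 7.70). On A1, J sits at bearing -90° from E; a 99° counterclockwise sweep puts B at bearing 9°, so B = E + 7.7·(cos 9°, sin 9°) = (-40.8, 8.90). The tangent condition forces EB to be normal to BP, so BP runs along (−sin 9°, cos 9°); with |BP| = 12.2, P = (-42.7, 21.0). Then |JP| = |P − J| = 21.7.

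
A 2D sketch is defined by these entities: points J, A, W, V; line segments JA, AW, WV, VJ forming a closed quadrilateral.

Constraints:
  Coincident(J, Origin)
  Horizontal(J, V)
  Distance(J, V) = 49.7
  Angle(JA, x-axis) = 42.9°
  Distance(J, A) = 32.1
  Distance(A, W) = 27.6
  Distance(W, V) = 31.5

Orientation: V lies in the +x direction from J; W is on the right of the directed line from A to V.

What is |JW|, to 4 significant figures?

19.40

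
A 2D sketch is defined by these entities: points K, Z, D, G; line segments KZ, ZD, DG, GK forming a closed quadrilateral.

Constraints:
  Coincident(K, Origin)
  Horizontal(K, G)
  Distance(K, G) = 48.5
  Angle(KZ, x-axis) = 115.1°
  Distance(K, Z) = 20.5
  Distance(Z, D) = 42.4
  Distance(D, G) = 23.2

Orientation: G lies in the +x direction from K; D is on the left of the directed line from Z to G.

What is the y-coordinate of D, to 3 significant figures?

17.9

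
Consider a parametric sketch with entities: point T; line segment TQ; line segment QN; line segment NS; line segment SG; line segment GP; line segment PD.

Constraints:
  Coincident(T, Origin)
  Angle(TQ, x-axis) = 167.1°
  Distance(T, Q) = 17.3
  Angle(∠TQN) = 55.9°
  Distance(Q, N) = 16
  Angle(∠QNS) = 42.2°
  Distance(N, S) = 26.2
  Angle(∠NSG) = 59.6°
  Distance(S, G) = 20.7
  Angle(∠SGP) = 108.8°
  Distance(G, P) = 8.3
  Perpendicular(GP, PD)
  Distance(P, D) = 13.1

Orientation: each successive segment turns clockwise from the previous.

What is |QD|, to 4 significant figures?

7.571

T is at the origin; TQ runs at 167.1° with length 17.3, so Q = (-16.86, 3.862). ∠TQN = 55.9° gives QN at 43.00° from the x-axis; with |QN| = 16.0, N = (-5.162, 14.77). ∠QNS = 42.2° gives NS at -94.80° from the x-axis; with |NS| = 26.2, S = (-7.354, -11.33). ∠NSG = 59.6° gives SG at 144.8° from the x-axis; with |SG| = 20.7, G = (-24.27, 0.5982). ∠SGP = 108.8° gives GP at 73.60° from the x-axis; with |GP| = 8.3, P = (-21.93, 8.561). GP is perpendicular to PD, so PD runs at -16.40°; with |PD| = 13.1, D = (-9.359, 4.862). Then |QD| = |D − Q| = 7.571.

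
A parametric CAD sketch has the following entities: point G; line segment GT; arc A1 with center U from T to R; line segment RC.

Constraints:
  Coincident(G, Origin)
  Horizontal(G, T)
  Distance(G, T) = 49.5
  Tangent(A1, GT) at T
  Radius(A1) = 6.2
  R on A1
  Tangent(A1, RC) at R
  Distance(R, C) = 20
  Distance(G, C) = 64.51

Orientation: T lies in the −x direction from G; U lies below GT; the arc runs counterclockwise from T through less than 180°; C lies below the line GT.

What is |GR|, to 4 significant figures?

55.79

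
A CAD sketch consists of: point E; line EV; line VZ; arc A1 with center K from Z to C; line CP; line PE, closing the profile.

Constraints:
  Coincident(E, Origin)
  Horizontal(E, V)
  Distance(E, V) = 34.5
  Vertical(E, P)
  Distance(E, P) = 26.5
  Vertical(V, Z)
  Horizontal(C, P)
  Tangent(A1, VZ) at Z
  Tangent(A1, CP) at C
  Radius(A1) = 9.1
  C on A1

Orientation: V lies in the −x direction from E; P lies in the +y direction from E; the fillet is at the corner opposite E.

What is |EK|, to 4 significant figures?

30.79

E is at the origin; EV is horizontal with |EV| = 34.5 and V on the −x side, so V = (-34.50, 0.000). E and P share the same x with |EP| = 26.5 and P on the +y side, so P = (0.000, 26.50). The virtual corner opposite E is at (-34.50, 26.50). The tangent condition forces KZ to be normal to VZ and A1 meets CP tangentially, so KC is at right angles to CP, with radius 9.1, so the center K sits 9.1 in from both sides at K = (-25.40, 17.40). Then |EK| = |K − E| = 30.79.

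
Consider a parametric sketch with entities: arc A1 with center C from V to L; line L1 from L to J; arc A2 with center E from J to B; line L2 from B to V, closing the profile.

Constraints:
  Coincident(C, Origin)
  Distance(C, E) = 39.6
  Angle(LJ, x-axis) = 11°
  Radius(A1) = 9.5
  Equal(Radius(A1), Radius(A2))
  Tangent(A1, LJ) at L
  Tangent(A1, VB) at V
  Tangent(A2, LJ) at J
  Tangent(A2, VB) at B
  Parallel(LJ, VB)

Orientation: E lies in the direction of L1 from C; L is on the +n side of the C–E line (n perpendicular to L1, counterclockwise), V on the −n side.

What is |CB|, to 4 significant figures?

40.72

Tangency of A1 to both parallel lines with radius 9.5 puts L and V at C ± 9.5·n: L = (-1.813, 9.325), V = (1.813, -9.325). Equal radii place J and B the same way about E: J = E + 9.5·n = (37.06, 16.88), B = E − 9.5·n = (40.69, -1.769). Then |CB| = |B − C| = 40.72.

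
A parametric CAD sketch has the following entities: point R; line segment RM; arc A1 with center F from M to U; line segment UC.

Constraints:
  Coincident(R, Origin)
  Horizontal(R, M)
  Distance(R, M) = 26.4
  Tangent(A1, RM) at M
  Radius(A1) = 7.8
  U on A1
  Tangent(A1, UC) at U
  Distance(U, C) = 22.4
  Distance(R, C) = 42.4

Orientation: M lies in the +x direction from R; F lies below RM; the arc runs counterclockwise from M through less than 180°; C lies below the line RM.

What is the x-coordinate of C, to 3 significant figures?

28.5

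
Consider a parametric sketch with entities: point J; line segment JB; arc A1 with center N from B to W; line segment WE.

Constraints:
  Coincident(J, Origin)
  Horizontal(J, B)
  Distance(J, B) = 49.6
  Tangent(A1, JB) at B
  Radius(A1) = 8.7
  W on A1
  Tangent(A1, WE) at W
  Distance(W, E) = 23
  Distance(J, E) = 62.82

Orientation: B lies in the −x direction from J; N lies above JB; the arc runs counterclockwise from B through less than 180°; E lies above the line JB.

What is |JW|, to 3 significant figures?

44.0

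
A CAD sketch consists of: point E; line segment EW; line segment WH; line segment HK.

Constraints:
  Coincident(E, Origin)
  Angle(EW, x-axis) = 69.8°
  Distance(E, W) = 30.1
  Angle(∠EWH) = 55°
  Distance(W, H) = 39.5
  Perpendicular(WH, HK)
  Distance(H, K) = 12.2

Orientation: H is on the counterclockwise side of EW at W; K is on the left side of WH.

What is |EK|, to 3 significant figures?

25.5

E is at the origin; EW runs at 69.8° with length 30.1, so W = 30.1·(cos 69.8°, sin 69.8°) = (10.4, 28.2). ∠EWH = 55.0°, so WH runs at 69.8° + (180° − 55.0°) = 195° from the x-axis; with |WH| = 39.5, H = W + 39.5·(cos 195°, sin 195°) = (-27.8, 18.2). The perpendicularity gives HK at right angles to WH; with |HK| = 12.2 on the left of WH, K = H + 12.2·(0.255, -0.967) = (-24.7, 6.36). Then |EK| = |K − E| = 25.5.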